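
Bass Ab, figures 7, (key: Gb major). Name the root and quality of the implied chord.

Ab minor seventh

The figures 7 indicate a seventh chord in root position.
In root position the bass is the root, so the root is Ab.
The chord tones are Ab, Cb, Eb, Gb, giving Ab minor seventh.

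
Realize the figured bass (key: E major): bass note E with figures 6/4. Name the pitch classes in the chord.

A fourth above E in this key is A.
A sixth above E in this key is C#.
Together with the bass E, this spells A major in second inversion.

E, A, C#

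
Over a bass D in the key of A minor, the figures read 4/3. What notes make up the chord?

D, F, G, B

The written figures 4/3 are shorthand for 6/4/3: the 6 is implied.
A third above D in this key is F.
A fourth above D in this key is G.
A sixth above D in this key is B.
Together with the bass D, this spells G dominant seventh in second inversion.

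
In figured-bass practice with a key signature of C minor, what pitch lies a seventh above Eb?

D

Counting 6 letter steps above Eb lands on D; in C minor, that letter is D.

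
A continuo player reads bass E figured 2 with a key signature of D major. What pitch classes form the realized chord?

E, F#, A, C#

The written figures 2 are shorthand for 6/4/2: the 6/4 are implied.
A second above E in this key is F#.
A fourth above E in this key is A.
A sixth above E in this key is C#.
Together with the bass E, this spells F# minor seventh in third inversion.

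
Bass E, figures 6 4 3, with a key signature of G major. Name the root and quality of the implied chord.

A minor seventh

The figures 6 4 3 indicate a seventh chord in second inversion.
In second inversion the root lies a fourth above the bass: a fourth above E in G major is A.
The chord tones are E, G, A, C, giving A minor seventh.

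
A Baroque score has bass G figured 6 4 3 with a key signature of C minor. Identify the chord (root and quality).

C minor seventh

The figures 6 4 3 indicate a seventh chord in second inversion.
In second inversion the root lies a fourth above the bass: a fourth above G in C minor is C.
The chord tones are G, Bb, C, Eb, giving C minor seventh.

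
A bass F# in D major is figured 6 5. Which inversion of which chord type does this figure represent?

seventh chord, first inversion

6 5 is shorthand for 6/5/3.
Intervals of 6/5/3 above the bass form a seventh chord; the bass is the third, so this is first inversion.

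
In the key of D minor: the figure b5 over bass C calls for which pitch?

Gb

Counting 4 letter steps above C lands on G; in D minor, that letter is G.
The b5 figure lowers it a semitone, giving Gb.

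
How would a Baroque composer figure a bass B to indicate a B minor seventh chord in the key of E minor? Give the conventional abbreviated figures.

7

B is the root of B minor seventh, so the chord is in root position.
A seventh chord in root position is figured 7/5/3, conventionally abbreviated 7.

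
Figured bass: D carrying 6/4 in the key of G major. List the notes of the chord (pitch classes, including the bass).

A fourth above D in this key is G.
A sixth above D in this key is B.
Together with the bass D, this spells G major in second inversion.

D, G, B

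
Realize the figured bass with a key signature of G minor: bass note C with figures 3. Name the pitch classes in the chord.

C, Eb, G

The written figures 3 are shorthand for 5/3: the 5 is implied.
A third above C in this key is Eb.
A fifth above C in this key is G.
Together with the bass C, this spells C minor in root position.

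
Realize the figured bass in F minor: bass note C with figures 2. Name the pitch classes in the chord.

C, Db, F, Ab

The written figures 2 are shorthand for 6/4/2: the 6/4 are implied.
A second above C in this key is Db.
A fourth above C in this key is F.
A sixth above C in this key is Ab.
Together with the bass C, this spells Db major seventh in third inversion.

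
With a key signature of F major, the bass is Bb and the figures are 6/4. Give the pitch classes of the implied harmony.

A fourth above Bb in this key is E.
A sixth above Bb in this key is G.
Together with the bass Bb, this spells E diminished in second inversion.

Bb, E, G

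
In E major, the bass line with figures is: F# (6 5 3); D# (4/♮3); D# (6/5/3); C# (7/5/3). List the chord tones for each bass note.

F# (6/5/3): F#, A, C#, D#.
D# (6/4/♮3): D#, F, G#, B.
D# (6/5/3): D#, F#, A, B.
C# (7/5/3): C#, E, G#, B.

F#, A, C#, D# | D#, F, G#, B | D#, F#, A, B | C#, E, G#, B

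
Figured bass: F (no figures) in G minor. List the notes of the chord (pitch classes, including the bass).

An unfigured bass implies 5/3.
A third above F in this key is A.
A fifth above F in this key is C.
Together with the bass F, this spells F major in root position.

F, A, C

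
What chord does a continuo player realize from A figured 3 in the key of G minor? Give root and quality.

The figures 3 indicate a triad in root position.
In root position the bass is the root, so the root is A.
The chord tones are A, C, Eb, giving A diminished.

A diminished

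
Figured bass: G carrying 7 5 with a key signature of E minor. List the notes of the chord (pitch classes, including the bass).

The written figures 7 5 are shorthand for 7/5/3: the 3 is implied.
A third above G in this key is B.
A fifth above G in this key is D.
A seventh above G in this key is F#.
Together with the bass G, this spells G major seventh in root position.

G, B, D, F#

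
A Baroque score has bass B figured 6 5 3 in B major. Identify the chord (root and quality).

G# minor seventh

The figures 6 5 3 indicate a seventh chord in first inversion.
In first inversion the root lies a sixth above the bass: a sixth above B in B major is G#.
The chord tones are B, D#, F#, G#, giving G# minor seventh.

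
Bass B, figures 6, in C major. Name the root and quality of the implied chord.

The figures 6 indicate a triad in first inversion.
In first inversion the root lies a sixth above the bass: a sixth above B in C major is G.
The chord tones are B, D, G, giving G major.

G major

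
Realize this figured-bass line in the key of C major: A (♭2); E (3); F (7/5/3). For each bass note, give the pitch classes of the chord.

A, Bb, D, F | E, G, B | F, A, C, E

A (6/4/b2): A, Bb, D, F.
E (5/3): E, G, B.
F (7/5/3): F, A, C, E.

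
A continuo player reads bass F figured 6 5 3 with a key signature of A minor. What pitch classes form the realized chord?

F, A, C, D

A third above F in this key is A.
A fifth above F in this key is C.
A sixth above F in this key is D.
Together with the bass F, this spells D minor seventh in first inversion.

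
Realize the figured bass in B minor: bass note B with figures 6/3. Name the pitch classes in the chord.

A third above B in this key is D.
A sixth above B in this key is G.
Together with the bass B, this spells G major in first inversion.

B, D, G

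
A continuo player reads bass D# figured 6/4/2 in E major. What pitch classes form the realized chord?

A second above D# in this key is E.
A fourth above D# in this key is G#.
A sixth above D# in this key is B.
Together with the bass D#, this spells E major seventh in third inversion.

D#, E, G#, B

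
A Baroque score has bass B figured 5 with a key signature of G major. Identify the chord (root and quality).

The figures 5 indicate a triad in root position.
In root position the bass is the root, so the root is B.
The chord tones are B, D, F#, giving B minor.

B minor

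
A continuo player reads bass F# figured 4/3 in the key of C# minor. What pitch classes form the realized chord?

F#, A, B, D#

The written figures 4/3 are shorthand for 6/4/3: the 6 is implied.
A third above F# in this key is A.
A fourth above F# in this key is B.
A sixth above F# in this key is D#.
Together with the bass F#, this spells B dominant seventh in second inversion.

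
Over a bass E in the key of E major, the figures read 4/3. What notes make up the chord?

E, G#, A, C#

The written figures 4/3 are shorthand for 6/4/3: the 6 is implied.
A third above E in this key is G#.
A fourth above E in this key is A.
A sixth above E in this key is C#.
Together with the bass E, this spells A major seventh in second inversion.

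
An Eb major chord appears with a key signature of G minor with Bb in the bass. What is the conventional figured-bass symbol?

6/4

Bb is the fifth of Eb major, so the chord is in second inversion.
A triad in second inversion is figured 6/4, conventionally abbreviated 6/4.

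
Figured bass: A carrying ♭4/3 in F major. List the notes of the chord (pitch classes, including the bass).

A, C, Db, F

The written figures ♭4/3 are shorthand for 6/4/3: the 6 is implied.
A third above A in this key is C.
A fourth above A in this key is D, lowered to Db by the flat.
A sixth above A in this key is F.
Together with the bass A, this spells Db augmented major seventh in second inversion.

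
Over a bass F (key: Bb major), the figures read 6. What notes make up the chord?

The written figures 6 are shorthand for 6/3: the 3 is implied.
A third above F in this key is A.
A sixth above F in this key is D.
Together with the bass F, this spells D minor in first inversion.

F, A, D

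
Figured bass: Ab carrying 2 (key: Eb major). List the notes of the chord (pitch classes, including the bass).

The written figures 2 are shorthand for 6/4/2: the 6/4 are implied.
A second above Ab in this key is Bb.
A fourth above Ab in this key is D.
A sixth above Ab in this key is F.
Together with the bass Ab, this spells Bb dominant seventh in third inversion.

Ab, Bb, D, F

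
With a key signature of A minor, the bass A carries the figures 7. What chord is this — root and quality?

A minor seventh

The figures 7 indicate a seventh chord in root position.
In root position the bass is the root, so the root is A.
The chord tones are A, C, E, G, giving A minor seventh.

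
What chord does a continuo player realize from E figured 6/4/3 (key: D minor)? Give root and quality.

A minor seventh

The figures 6/4/3 indicate a seventh chord in second inversion.
In second inversion the root lies a fourth above the bass: a fourth above E in D minor is A.
The chord tones are E, G, A, C, giving A minor seventh.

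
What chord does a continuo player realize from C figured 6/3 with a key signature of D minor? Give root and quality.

A minor

The figures 6/3 indicate a triad in first inversion.
In first inversion the root lies a sixth above the bass: a sixth above C in D minor is A.
The chord tones are C, E, A, giving A minor.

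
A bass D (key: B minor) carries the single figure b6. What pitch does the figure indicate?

Counting 5 letter steps above D lands on B; in B minor, that letter is B.
The b6 figure lowers it a semitone, giving Bb.

Bb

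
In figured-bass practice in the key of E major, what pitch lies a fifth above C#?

Counting 4 letter steps above C# lands on G; in E major, that letter is G#.

G#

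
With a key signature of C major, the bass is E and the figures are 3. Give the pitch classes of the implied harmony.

E, G, B

The written figures 3 are shorthand for 5/3: the 5 is implied.
A third above E in this key is G.
A fifth above E in this key is B.
Together with the bass E, this spells E minor in root position.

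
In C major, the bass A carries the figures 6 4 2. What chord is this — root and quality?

The figures 6 4 2 indicate a seventh chord in third inversion.
In third inversion the root lies a second above the bass: a second above A in C major is B.
The chord tones are A, B, D, F, giving B half-diminished seventh.

B half-diminished seventh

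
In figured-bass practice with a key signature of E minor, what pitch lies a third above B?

D

Counting 2 letter steps above B lands on D; in E minor, that letter is D.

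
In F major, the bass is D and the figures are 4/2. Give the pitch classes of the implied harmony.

D, E, G, Bb

The written figures 4/2 are shorthand for 6/4/2: the 6 is implied.
A second above D in this key is E.
A fourth above D in this key is G.
A sixth above D in this key is Bb.
Together with the bass D, this spells E half-diminished seventh in third inversion.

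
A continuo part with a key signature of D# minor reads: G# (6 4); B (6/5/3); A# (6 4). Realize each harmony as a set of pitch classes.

G# (6/4): G#, C#, E#.
B (6/5/3): B, D#, F#, G#.
A# (6/4): A#, D#, F#.

G#, C#, E# | B, D#, F#, G# | A#, D#, F#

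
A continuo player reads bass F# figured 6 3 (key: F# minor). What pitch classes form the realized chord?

A third above F# in this key is A.
A sixth above F# in this key is D.
Together with the bass F#, this spells D major in first inversion.

F#, A, D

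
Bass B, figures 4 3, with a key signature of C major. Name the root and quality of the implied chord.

The figures 4 3 indicate a seventh chord in second inversion.
In second inversion the root lies a fourth above the bass: a fourth above B in C major is E.
The chord tones are B, D, E, G, giving E minor seventh.

E minor seventh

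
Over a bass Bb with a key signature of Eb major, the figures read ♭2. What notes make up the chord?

Bb, Cb, Eb, G

The written figures ♭2 are shorthand for 6/4/2: the 6/4 are implied.
A second above Bb in this key is C, lowered to Cb by the flat.
A fourth above Bb in this key is Eb.
A sixth above Bb in this key is G.
Together with the bass Bb, this spells Cb augmented major seventh in third inversion.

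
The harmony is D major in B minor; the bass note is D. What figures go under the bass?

no figures

D is the root of D major, so the chord is in root position.
A triad in root position is figured 5/3, conventionally abbreviated (no figures — root-position triad).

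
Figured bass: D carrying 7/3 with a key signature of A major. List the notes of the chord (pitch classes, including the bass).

The written figures 7/3 are shorthand for 7/5/3: the 5 is implied.
A third above D in this key is F#.
A fifth above D in this key is A.
A seventh above D in this key is C#.
Together with the bass D, this spells D major seventh in root position.

D, F#, A, C#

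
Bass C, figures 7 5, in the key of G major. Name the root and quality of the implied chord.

C major seventh

The figures 7 5 indicate a seventh chord in root position.
In root position the bass is the root, so the root is C.
The chord tones are C, E, G, B, giving C major seventh.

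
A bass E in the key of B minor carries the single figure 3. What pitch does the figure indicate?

Counting 2 letter steps above E lands on G; in B minor, that letter is G.

G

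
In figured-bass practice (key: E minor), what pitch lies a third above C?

Counting 2 letter steps above C lands on E; in E minor, that letter is E.

E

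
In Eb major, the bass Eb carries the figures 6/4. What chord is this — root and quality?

Ab major

The figures 6/4 indicate a triad in second inversion.
In second inversion the root lies a fourth above the bass: a fourth above Eb in Eb major is Ab.
The chord tones are Eb, Ab, C, giving Ab major.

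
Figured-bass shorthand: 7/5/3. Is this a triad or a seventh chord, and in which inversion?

Intervals of 7/5/3 above the bass form a seventh chord; the bass is the root, so this is root position.

seventh chord, root position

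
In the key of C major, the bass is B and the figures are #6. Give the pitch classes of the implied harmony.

B, D, G#

The written figures #6 are shorthand for 6/3: the 3 is implied.
A third above B in this key is D.
A sixth above B in this key is G, raised to G# by the sharp.
Together with the bass B, this spells G# diminished in first inversion.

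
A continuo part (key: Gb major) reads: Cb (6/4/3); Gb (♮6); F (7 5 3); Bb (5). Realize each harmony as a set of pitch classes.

Cb (6/4/3): Cb, Eb, F, Ab.
Gb (♮6/3): Gb, Bb, E.
F (7/5/3): F, Ab, Cb, Eb.
Bb (5/3): Bb, Db, F.

Cb, Eb, F, Ab | Gb, Bb, E | F, Ab, Cb, Eb | Bb, Db, F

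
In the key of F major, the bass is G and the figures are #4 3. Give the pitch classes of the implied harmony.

G, Bb, C#, E

The written figures #4 3 are shorthand for 6/4/3: the 6 is implied.
A third above G in this key is Bb.
A fourth above G in this key is C, raised to C# by the sharp.
A sixth above G in this key is E.
Together with the bass G, this spells C# diminished seventh in second inversion.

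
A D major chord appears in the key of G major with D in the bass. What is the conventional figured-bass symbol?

D is the root of D major, so the chord is in root position.
A triad in root position is figured 5/3, conventionally abbreviated (no figures — root-position triad).

no figures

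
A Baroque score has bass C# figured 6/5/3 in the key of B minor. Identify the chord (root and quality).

The figures 6/5/3 indicate a seventh chord in first inversion.
In first inversion the root lies a sixth above the bass: a sixth above C# in B minor is A.
The chord tones are C#, E, G, A, giving A dominant seventh.

A dominant seventh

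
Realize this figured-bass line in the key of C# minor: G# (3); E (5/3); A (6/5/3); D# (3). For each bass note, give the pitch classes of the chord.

G#, B, D# | E, G#, B | A, C#, E, F# | D#, F#, A

G# (5/3): G#, B, D#.
E (5/3): E, G#, B.
A (6/5/3): A, C#, E, F#.
D# (5/3): D#, F#, A.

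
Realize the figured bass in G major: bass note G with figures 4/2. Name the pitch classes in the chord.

The written figures 4/2 are shorthand for 6/4/2: the 6 is implied.
A second above G in this key is A.
A fourth above G in this key is C.
A sixth above G in this key is E.
Together with the bass G, this spells A minor seventh in third inversion.

G, A, C, E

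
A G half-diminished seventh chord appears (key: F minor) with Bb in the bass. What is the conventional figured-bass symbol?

Bb is the third of G half-diminished seventh, so the chord is in first inversion.
A seventh chord in first inversion is figured 6/5/3, conventionally abbreviated 6/5.

6/5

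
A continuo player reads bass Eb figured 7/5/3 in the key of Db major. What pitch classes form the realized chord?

Eb, Gb, Bb, Db

A third above Eb in this key is Gb.
A fifth above Eb in this key is Bb.
A seventh above Eb in this key is Db.
Together with the bass Eb, this spells Eb minor seventh in root position.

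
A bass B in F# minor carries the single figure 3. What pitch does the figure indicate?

D

Counting 2 letter steps above B lands on D; in F# minor, that letter is D.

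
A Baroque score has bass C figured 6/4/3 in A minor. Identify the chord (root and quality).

The figures 6/4/3 indicate a seventh chord in second inversion.
In second inversion the root lies a fourth above the bass: a fourth above C in A minor is F.
The chord tones are C, E, F, A, giving F major seventh.

F major seventh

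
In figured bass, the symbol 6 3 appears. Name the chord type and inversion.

triad, first inversion

Intervals of 6/3 above the bass form a triad; the bass is the third, so this is first inversion.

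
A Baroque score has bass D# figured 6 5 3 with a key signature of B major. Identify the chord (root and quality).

The figures 6 5 3 indicate a seventh chord in first inversion.
In first inversion the root lies a sixth above the bass: a sixth above D# in B major is B.
The chord tones are D#, F#, A#, B, giving B major seventh.

B major seventh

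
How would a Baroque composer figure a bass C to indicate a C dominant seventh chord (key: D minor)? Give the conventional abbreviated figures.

C is the root of C dominant seventh, so the chord is in root position.
A seventh chord in root position is figured 7/5/3, conventionally abbreviated 7.

7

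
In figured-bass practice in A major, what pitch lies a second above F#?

Counting 1 letter step above F# lands on G; in A major, that letter is G#.

G#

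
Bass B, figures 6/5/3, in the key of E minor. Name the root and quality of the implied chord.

The figures 6/5/3 indicate a seventh chord in first inversion.
In first inversion the root lies a sixth above the bass: a sixth above B in E minor is G.
The chord tones are B, D, F#, G, giving G major seventh.

G major seventh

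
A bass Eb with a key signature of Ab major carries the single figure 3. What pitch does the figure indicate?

G

Counting 2 letter steps above Eb lands on G; in Ab major, that letter is G.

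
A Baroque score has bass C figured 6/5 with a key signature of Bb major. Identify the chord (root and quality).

The figures 6/5 indicate a seventh chord in first inversion.
In first inversion the root lies a sixth above the bass: a sixth above C in Bb major is A.
The chord tones are C, Eb, G, A, giving A half-diminished seventh.

A half-diminished seventh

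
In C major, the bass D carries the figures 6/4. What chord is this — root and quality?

G major

The figures 6/4 indicate a triad in second inversion.
In second inversion the root lies a fourth above the bass: a fourth above D in C major is G.
The chord tones are D, G, B, giving G major.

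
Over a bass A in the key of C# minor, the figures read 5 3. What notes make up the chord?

A, C#, E

A third above A in this key is C#.
A fifth above A in this key is E.
Together with the bass A, this spells A major in root position.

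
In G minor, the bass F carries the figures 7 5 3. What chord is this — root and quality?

The figures 7 5 3 indicate a seventh chord in root position.
In root position the bass is the root, so the root is F.
The chord tones are F, A, C, Eb, giving F dominant seventh.

F dominant seventh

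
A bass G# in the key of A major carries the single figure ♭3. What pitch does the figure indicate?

Counting 2 letter steps above G# lands on B; in A major, that letter is B.
The b3 figure lowers it a semitone, giving Bb.

Bb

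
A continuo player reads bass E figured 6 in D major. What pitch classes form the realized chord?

The written figures 6 are shorthand for 6/3: the 3 is implied.
A third above E in this key is G.
A sixth above E in this key is C#.
Together with the bass E, this spells C# diminished in first inversion.

E, G, C#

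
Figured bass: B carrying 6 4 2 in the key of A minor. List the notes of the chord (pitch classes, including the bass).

B, C, E, G

A second above B in this key is C.
A fourth above B in this key is E.
A sixth above B in this key is G.
Together with the bass B, this spells C major seventh in third inversion.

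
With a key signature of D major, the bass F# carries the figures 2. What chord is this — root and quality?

G major seventh

The figures 2 indicate a seventh chord in third inversion.
In third inversion the root lies a second above the bass: a second above F# in D major is G.
The chord tones are F#, G, B, D, giving G major seventh.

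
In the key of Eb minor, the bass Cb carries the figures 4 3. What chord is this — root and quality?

F half-diminished seventh

The figures 4 3 indicate a seventh chord in second inversion.
In second inversion the root lies a fourth above the bass: a fourth above Cb in Eb minor is F.
The chord tones are Cb, Eb, F, Ab, giving F half-diminished seventh.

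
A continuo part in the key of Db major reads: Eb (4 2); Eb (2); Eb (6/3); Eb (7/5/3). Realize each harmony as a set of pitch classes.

Eb (6/4/2): Eb, F, Ab, C.
Eb (6/4/2): Eb, F, Ab, C.
Eb (6/3): Eb, Gb, C.
Eb (7/5/3): Eb, Gb, Bb, Db.

Eb, F, Ab, C | Eb, F, Ab, C | Eb, Gb, C | Eb, Gb, Bb, Db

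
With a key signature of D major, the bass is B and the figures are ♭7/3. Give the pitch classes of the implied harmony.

The written figures ♭7/3 are shorthand for 7/5/3: the 5 is implied.
A third above B in this key is D.
A fifth above B in this key is F#.
A seventh above B in this key is A, lowered to Ab by the flat.

B, D, F#, Ab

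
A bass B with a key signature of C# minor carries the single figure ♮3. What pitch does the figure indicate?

Counting 2 letter steps above B lands on D; in C# minor, that letter is D#.
The ♮3 figure makes it natural, giving D.

D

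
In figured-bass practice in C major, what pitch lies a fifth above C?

Counting 4 letter steps above C lands on G; in C major, that letter is G.

G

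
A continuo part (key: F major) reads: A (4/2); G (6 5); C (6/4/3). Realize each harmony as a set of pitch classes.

A, Bb, D, F | G, Bb, D, E | C, E, F, A

A (6/4/2): A, Bb, D, F.
G (6/5/3): G, Bb, D, E.
C (6/4/3): C, E, F, A.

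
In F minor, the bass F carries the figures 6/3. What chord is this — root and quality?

The figures 6/3 indicate a triad in first inversion.
In first inversion the root lies a sixth above the bass: a sixth above F in F minor is Db.
The chord tones are F, Ab, Db, giving Db major.

Db major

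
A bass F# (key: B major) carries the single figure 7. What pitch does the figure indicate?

Counting 6 letter steps above F# lands on E; in B major, that letter is E.

E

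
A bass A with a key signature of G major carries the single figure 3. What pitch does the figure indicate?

C

Counting 2 letter steps above A lands on C; in G major, that letter is C.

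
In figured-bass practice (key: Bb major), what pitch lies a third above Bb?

Counting 2 letter steps above Bb lands on D; in Bb major, that letter is D.

D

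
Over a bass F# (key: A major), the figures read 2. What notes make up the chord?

F#, G#, B, D

The written figures 2 are shorthand for 6/4/2: the 6/4 are implied.
A second above F# in this key is G#.
A fourth above F# in this key is B.
A sixth above F# in this key is D.
Together with the bass F#, this spells G# half-diminished seventh in third inversion.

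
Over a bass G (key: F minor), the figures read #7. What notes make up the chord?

The written figures #7 are shorthand for 7/5/3: the 5/3 are implied.
A third above G in this key is Bb.
A fifth above G in this key is Db.
A seventh above G in this key is F, raised to F# by the sharp.

G, Bb, Db, F#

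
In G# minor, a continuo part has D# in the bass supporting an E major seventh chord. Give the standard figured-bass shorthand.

4/2

D# is the seventh of E major seventh, so the chord is in third inversion.
A seventh chord in third inversion is figured 6/4/2, conventionally abbreviated 4/2.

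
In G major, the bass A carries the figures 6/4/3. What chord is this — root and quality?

The figures 6/4/3 indicate a seventh chord in second inversion.
In second inversion the root lies a fourth above the bass: a fourth above A in G major is D.
The chord tones are A, C, D, F#, giving D dominant seventh.

D dominant seventh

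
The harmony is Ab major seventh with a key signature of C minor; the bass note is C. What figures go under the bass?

C is the third of Ab major seventh, so the chord is in first inversion.
A seventh chord in first inversion is figured 6/5/3, conventionally abbreviated 6/5.

6/5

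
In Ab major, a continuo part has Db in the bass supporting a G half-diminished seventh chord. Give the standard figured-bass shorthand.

4/3

Db is the fifth of G half-diminished seventh, so the chord is in second inversion.
A seventh chord in second inversion is figured 6/4/3, conventionally abbreviated 4/3.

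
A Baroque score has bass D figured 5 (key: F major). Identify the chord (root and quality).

D minor

The figures 5 indicate a triad in root position.
In root position the bass is the root, so the root is D.
The chord tones are D, F, A, giving D minor.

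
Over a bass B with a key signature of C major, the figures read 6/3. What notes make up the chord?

A third above B in this key is D.
A sixth above B in this key is G.
Together with the bass B, this spells G major in first inversion.

B, D, G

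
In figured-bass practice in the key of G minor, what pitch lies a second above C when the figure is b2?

Counting 1 letter step above C lands on D; in G minor, that letter is D.
The b2 figure lowers it a semitone, giving Db.

Db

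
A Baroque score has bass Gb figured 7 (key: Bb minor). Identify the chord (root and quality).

The figures 7 indicate a seventh chord in root position.
In root position the bass is the root, so the root is Gb.
The chord tones are Gb, Bb, Db, F, giving Gb major seventh.

Gb major seventh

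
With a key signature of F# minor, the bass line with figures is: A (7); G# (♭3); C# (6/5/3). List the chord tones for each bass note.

A, C#, E, G# | G#, Bb, D | C#, E, G#, A

A (7/5/3): A, C#, E, G#.
G# (5/b3): G#, Bb, D.
C# (6/5/3): C#, E, G#, A.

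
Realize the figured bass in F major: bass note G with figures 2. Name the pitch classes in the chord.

G, A, C, E

The written figures 2 are shorthand for 6/4/2: the 6/4 are implied.
A second above G in this key is A.
A fourth above G in this key is C.
A sixth above G in this key is E.
Together with the bass G, this spells A minor seventh in third inversion.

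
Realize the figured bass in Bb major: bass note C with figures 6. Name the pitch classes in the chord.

C, Eb, A

The written figures 6 are shorthand for 6/3: the 3 is implied.
A third above C in this key is Eb.
A sixth above C in this key is A.
Together with the bass C, this spells A diminished in first inversion.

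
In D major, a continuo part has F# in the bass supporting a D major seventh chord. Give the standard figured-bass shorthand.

6/5

F# is the third of D major seventh, so the chord is in first inversion.
A seventh chord in first inversion is figured 6/5/3, conventionally abbreviated 6/5.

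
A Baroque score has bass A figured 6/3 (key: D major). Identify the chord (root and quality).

The figures 6/3 indicate a triad in first inversion.
In first inversion the root lies a sixth above the bass: a sixth above A in D major is F#.
The chord tones are A, C#, F#, giving F# minor.

F# minor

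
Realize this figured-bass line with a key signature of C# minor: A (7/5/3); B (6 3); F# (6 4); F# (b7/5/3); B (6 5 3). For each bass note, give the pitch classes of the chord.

A, C#, E, G# | B, D#, G# | F#, B, D# | F#, A, C#, Eb | B, D#, F#, G#

A (7/5/3): A, C#, E, G#.
B (6/3): B, D#, G#.
F# (6/4): F#, B, D#.
F# (b7/5/3): F#, A, C#, Eb.
B (6/5/3): B, D#, F#, G#.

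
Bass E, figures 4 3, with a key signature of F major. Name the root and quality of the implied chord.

A minor seventh

The figures 4 3 indicate a seventh chord in second inversion.
In second inversion the root lies a fourth above the bass: a fourth above E in F major is A.
The chord tones are E, G, A, C, giving A minor seventh.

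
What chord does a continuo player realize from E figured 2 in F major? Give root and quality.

F major seventh

The figures 2 indicate a seventh chord in third inversion.
In third inversion the root lies a second above the bass: a second above E in F major is F.
The chord tones are E, F, A, C, giving F major seventh.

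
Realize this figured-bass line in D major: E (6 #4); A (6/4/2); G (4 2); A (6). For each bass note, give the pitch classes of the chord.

E (6/#4): E, A#, C#.
A (6/4/2): A, B, D, F#.
G (6/4/2): G, A, C#, E.
A (6/3): A, C#, F#.

E, A#, C# | A, B, D, F# | G, A, C#, E | A, C#, F#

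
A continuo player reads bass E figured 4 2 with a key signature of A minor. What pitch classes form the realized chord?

E, F, A, C

The written figures 4 2 are shorthand for 6/4/2: the 6 is implied.
A second above E in this key is F.
A fourth above E in this key is A.
A sixth above E in this key is C.
Together with the bass E, this spells F major seventh in third inversion.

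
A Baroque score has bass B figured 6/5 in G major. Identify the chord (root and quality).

G major seventh

The figures 6/5 indicate a seventh chord in first inversion.
In first inversion the root lies a sixth above the bass: a sixth above B in G major is G.
The chord tones are B, D, F#, G, giving G major seventh.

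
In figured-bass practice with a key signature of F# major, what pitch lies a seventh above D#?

C#

Counting 6 letter steps above D# lands on C; in F# major, that letter is C#.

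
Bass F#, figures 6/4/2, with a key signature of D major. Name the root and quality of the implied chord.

G major seventh

The figures 6/4/2 indicate a seventh chord in third inversion.
In third inversion the root lies a second above the bass: a second above F# in D major is G.
The chord tones are F#, G, B, D, giving G major seventh.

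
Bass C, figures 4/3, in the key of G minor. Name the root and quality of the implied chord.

The figures 4/3 indicate a seventh chord in second inversion.
In second inversion the root lies a fourth above the bass: a fourth above C in G minor is F.
The chord tones are C, Eb, F, A, giving F dominant seventh.

F dominant seventh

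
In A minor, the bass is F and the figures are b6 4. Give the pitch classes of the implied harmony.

F, B, Db

A fourth above F in this key is B.
A sixth above F in this key is D, lowered to Db by the flat.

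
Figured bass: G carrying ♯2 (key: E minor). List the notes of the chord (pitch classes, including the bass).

G, A#, C, E

The written figures ♯2 are shorthand for 6/4/2: the 6/4 are implied.
A second above G in this key is A, raised to A# by the sharp.
A fourth above G in this key is C.
A sixth above G in this key is E.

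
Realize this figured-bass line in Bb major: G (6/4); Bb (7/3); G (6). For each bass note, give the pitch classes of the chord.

G (6/4): G, C, Eb.
Bb (7/5/3): Bb, D, F, A.
G (6/3): G, Bb, Eb.

G, C, Eb | Bb, D, F, A | G, Bb, Eb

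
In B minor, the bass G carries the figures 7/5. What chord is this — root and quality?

G major seventh

The figures 7/5 indicate a seventh chord in root position.
In root position the bass is the root, so the root is G.
The chord tones are G, B, D, F#, giving G major seventh.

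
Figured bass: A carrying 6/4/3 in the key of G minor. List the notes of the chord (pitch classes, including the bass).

A third above A in this key is C.
A fourth above A in this key is D.
A sixth above A in this key is F.
Together with the bass A, this spells D minor seventh in second inversion.

A, C, D, F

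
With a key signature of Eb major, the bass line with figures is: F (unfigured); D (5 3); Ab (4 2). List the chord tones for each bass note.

F (5/3): F, Ab, C.
D (5/3): D, F, Ab.
Ab (6/4/2): Ab, Bb, D, F.

F, Ab, C | D, F, Ab | Ab, Bb, D, F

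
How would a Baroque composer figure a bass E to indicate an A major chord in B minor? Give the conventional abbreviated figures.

6/4

E is the fifth of A major, so the chord is in second inversion.
A triad in second inversion is figured 6/4, conventionally abbreviated 6/4.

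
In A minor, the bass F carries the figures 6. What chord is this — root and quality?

D minor

The figures 6 indicate a triad in first inversion.
In first inversion the root lies a sixth above the bass: a sixth above F in A minor is D.
The chord tones are F, A, D, giving D minor.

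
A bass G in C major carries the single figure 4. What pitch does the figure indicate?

Counting 3 letter steps above G lands on C; in C major, that letter is C.

C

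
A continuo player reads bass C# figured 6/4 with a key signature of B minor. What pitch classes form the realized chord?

A fourth above C# in this key is F#.
A sixth above C# in this key is A.
Together with the bass C#, this spells F# minor in second inversion.

C#, F#, A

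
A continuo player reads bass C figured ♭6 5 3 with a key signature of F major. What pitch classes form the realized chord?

A third above C in this key is E.
A fifth above C in this key is G.
A sixth above C in this key is A, lowered to Ab by the flat.
Together with the bass C, this spells Ab augmented major seventh in first inversion.

C, E, G, Ab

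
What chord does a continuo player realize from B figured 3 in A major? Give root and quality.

B minor

The figures 3 indicate a triad in root position.
In root position the bass is the root, so the root is B.
The chord tones are B, D, F#, giving B minor.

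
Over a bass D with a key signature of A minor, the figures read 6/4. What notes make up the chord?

D, G, B

A fourth above D in this key is G.
A sixth above D in this key is B.
Together with the bass D, this spells G major in second inversion.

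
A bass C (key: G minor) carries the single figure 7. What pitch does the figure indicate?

Counting 6 letter steps above C lands on B; in G minor, that letter is Bb.

Bb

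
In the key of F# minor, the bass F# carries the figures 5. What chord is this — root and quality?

The figures 5 indicate a triad in root position.
In root position the bass is the root, so the root is F#.
The chord tones are F#, A, C#, giving F# minor.

F# minor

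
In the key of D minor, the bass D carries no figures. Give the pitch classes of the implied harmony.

An unfigured bass implies 5/3.
A third above D in this key is F.
A fifth above D in this key is A.
Together with the bass D, this spells D minor in root position.

D, F, A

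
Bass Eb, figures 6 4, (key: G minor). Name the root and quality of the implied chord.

The figures 6 4 indicate a triad in second inversion.
In second inversion the root lies a fourth above the bass: a fourth above Eb in G minor is A.
The chord tones are Eb, A, C, giving A diminished.

A diminished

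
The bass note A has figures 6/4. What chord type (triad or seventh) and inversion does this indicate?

Intervals of 6/4 above the bass form a triad; the bass is the fifth, so this is second inversion.

triad, second inversion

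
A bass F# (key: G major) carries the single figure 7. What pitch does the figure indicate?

Counting 6 letter steps above F# lands on E; in G major, that letter is E.

E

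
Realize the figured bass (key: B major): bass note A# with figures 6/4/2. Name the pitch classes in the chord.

A second above A# in this key is B.
A fourth above A# in this key is D#.
A sixth above A# in this key is F#.
Together with the bass A#, this spells B major seventh in third inversion.

A#, B, D#, F#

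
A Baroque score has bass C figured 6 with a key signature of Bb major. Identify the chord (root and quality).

The figures 6 indicate a triad in first inversion.
In first inversion the root lies a sixth above the bass: a sixth above C in Bb major is A.
The chord tones are C, Eb, A, giving A diminished.

A diminished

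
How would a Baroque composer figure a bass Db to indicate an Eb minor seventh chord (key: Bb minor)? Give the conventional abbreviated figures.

4/2

Db is the seventh of Eb minor seventh, so the chord is in third inversion.
A seventh chord in third inversion is figured 6/4/2, conventionally abbreviated 4/2.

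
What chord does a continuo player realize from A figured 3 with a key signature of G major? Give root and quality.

The figures 3 indicate a triad in root position.
In root position the bass is the root, so the root is A.
The chord tones are A, C, E, giving A minor.

A minor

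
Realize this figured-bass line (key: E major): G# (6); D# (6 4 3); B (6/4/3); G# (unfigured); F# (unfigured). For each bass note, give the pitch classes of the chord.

G# (6/3): G#, B, E.
D# (6/4/3): D#, F#, G#, B.
B (6/4/3): B, D#, E, G#.
G# (5/3): G#, B, D#.
F# (5/3): F#, A, C#.

G#, B, E | D#, F#, G#, B | B, D#, E, G# | G#, B, D# | F#, A, C#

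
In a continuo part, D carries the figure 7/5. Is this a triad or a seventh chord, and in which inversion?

seventh chord, root position

7/5 is shorthand for 7/5/3.
Intervals of 7/5/3 above the bass form a seventh chord; the bass is the root, so this is root position.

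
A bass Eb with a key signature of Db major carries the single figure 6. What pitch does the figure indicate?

Counting 5 letter steps above Eb lands on C; in Db major, that letter is C.

C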